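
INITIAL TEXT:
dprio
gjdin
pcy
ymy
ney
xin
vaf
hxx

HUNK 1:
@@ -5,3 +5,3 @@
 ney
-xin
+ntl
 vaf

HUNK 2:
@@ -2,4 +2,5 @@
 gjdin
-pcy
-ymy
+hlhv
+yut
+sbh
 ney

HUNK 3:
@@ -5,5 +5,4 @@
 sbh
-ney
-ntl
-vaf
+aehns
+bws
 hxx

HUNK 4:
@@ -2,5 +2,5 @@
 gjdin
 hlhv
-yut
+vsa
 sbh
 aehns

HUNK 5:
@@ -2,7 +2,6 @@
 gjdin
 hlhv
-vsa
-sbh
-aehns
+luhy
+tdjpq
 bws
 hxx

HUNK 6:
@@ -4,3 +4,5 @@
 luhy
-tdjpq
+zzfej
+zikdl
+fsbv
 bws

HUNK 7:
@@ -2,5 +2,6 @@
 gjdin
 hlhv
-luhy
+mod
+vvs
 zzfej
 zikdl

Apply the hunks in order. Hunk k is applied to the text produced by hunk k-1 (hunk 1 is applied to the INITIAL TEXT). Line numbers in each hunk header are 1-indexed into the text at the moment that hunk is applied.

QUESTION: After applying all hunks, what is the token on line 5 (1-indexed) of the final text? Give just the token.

Answer: vvs

Derivation:
Hunk 1: at line 5 remove [xin] add [ntl] -> 8 lines: dprio gjdin pcy ymy ney ntl vaf hxx
Hunk 2: at line 2 remove [pcy,ymy] add [hlhv,yut,sbh] -> 9 lines: dprio gjdin hlhv yut sbh ney ntl vaf hxx
Hunk 3: at line 5 remove [ney,ntl,vaf] add [aehns,bws] -> 8 lines: dprio gjdin hlhv yut sbh aehns bws hxx
Hunk 4: at line 2 remove [yut] add [vsa] -> 8 lines: dprio gjdin hlhv vsa sbh aehns bws hxx
Hunk 5: at line 2 remove [vsa,sbh,aehns] add [luhy,tdjpq] -> 7 lines: dprio gjdin hlhv luhy tdjpq bws hxx
Hunk 6: at line 4 remove [tdjpq] add [zzfej,zikdl,fsbv] -> 9 lines: dprio gjdin hlhv luhy zzfej zikdl fsbv bws hxx
Hunk 7: at line 2 remove [luhy] add [mod,vvs] -> 10 lines: dprio gjdin hlhv mod vvs zzfej zikdl fsbv bws hxx
Final line 5: vvs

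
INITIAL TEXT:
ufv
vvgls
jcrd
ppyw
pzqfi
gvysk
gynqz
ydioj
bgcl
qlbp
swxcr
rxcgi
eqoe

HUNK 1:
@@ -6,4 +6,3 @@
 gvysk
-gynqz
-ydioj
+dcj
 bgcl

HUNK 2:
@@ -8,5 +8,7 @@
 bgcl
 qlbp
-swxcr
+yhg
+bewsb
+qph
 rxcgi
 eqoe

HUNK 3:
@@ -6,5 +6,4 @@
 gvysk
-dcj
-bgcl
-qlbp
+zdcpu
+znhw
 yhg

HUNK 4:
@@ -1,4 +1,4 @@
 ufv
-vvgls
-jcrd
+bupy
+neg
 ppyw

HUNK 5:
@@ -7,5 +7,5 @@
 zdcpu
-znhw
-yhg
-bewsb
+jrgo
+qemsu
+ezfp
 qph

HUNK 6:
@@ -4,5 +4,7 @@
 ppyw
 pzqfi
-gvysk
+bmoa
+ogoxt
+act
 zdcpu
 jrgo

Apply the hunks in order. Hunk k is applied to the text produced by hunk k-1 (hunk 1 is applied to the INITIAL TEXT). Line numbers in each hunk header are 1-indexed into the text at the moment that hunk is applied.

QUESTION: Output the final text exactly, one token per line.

Answer: ufv
bupy
neg
ppyw
pzqfi
bmoa
ogoxt
act
zdcpu
jrgo
qemsu
ezfp
qph
rxcgi
eqoe

Derivation:
Hunk 1: at line 6 remove [gynqz,ydioj] add [dcj] -> 12 lines: ufv vvgls jcrd ppyw pzqfi gvysk dcj bgcl qlbp swxcr rxcgi eqoe
Hunk 2: at line 8 remove [swxcr] add [yhg,bewsb,qph] -> 14 lines: ufv vvgls jcrd ppyw pzqfi gvysk dcj bgcl qlbp yhg bewsb qph rxcgi eqoe
Hunk 3: at line 6 remove [dcj,bgcl,qlbp] add [zdcpu,znhw] -> 13 lines: ufv vvgls jcrd ppyw pzqfi gvysk zdcpu znhw yhg bewsb qph rxcgi eqoe
Hunk 4: at line 1 remove [vvgls,jcrd] add [bupy,neg] -> 13 lines: ufv bupy neg ppyw pzqfi gvysk zdcpu znhw yhg bewsb qph rxcgi eqoe
Hunk 5: at line 7 remove [znhw,yhg,bewsb] add [jrgo,qemsu,ezfp] -> 13 lines: ufv bupy neg ppyw pzqfi gvysk zdcpu jrgo qemsu ezfp qph rxcgi eqoe
Hunk 6: at line 4 remove [gvysk] add [bmoa,ogoxt,act] -> 15 lines: ufv bupy neg ppyw pzqfi bmoa ogoxt act zdcpu jrgo qemsu ezfp qph rxcgi eqoe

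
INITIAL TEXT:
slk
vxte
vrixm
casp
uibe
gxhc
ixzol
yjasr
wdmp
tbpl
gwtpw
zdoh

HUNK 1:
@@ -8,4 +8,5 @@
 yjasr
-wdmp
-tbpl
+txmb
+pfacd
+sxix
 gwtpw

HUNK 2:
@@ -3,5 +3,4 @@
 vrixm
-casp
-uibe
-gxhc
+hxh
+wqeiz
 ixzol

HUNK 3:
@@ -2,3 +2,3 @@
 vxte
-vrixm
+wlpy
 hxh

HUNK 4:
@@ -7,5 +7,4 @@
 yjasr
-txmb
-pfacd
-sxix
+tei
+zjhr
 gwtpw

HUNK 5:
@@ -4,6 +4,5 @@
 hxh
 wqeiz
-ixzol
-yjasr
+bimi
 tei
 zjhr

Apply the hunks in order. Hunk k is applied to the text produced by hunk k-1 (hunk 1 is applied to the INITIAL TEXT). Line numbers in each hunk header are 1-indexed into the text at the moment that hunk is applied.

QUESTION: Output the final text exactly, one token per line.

Hunk 1: at line 8 remove [wdmp,tbpl] add [txmb,pfacd,sxix] -> 13 lines: slk vxte vrixm casp uibe gxhc ixzol yjasr txmb pfacd sxix gwtpw zdoh
Hunk 2: at line 3 remove [casp,uibe,gxhc] add [hxh,wqeiz] -> 12 lines: slk vxte vrixm hxh wqeiz ixzol yjasr txmb pfacd sxix gwtpw zdoh
Hunk 3: at line 2 remove [vrixm] add [wlpy] -> 12 lines: slk vxte wlpy hxh wqeiz ixzol yjasr txmb pfacd sxix gwtpw zdoh
Hunk 4: at line 7 remove [txmb,pfacd,sxix] add [tei,zjhr] -> 11 lines: slk vxte wlpy hxh wqeiz ixzol yjasr tei zjhr gwtpw zdoh
Hunk 5: at line 4 remove [ixzol,yjasr] add [bimi] -> 10 lines: slk vxte wlpy hxh wqeiz bimi tei zjhr gwtpw zdoh

Answer: slk
vxte
wlpy
hxh
wqeiz
bimi
tei
zjhr
gwtpw
zdoh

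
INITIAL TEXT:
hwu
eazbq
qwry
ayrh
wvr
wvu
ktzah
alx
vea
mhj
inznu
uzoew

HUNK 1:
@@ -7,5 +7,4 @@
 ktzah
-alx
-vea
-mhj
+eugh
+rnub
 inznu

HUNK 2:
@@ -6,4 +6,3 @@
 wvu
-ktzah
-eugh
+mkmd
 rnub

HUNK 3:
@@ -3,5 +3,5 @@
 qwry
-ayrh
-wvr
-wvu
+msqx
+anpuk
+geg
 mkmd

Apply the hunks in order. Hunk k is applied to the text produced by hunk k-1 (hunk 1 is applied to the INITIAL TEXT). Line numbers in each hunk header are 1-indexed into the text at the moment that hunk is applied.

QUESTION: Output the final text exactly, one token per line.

Hunk 1: at line 7 remove [alx,vea,mhj] add [eugh,rnub] -> 11 lines: hwu eazbq qwry ayrh wvr wvu ktzah eugh rnub inznu uzoew
Hunk 2: at line 6 remove [ktzah,eugh] add [mkmd] -> 10 lines: hwu eazbq qwry ayrh wvr wvu mkmd rnub inznu uzoew
Hunk 3: at line 3 remove [ayrh,wvr,wvu] add [msqx,anpuk,geg] -> 10 lines: hwu eazbq qwry msqx anpuk geg mkmd rnub inznu uzoew

Answer: hwu
eazbq
qwry
msqx
anpuk
geg
mkmd
rnub
inznu
uzoew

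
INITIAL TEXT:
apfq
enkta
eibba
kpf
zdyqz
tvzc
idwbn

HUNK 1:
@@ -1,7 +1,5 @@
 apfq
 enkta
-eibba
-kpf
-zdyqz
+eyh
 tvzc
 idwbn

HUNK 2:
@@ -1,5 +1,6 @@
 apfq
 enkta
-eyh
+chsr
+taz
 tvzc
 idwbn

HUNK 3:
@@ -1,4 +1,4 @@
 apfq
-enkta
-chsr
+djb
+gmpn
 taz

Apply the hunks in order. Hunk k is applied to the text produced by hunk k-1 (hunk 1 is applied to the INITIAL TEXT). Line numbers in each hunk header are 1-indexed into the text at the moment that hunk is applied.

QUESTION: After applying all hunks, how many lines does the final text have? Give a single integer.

Hunk 1: at line 1 remove [eibba,kpf,zdyqz] add [eyh] -> 5 lines: apfq enkta eyh tvzc idwbn
Hunk 2: at line 1 remove [eyh] add [chsr,taz] -> 6 lines: apfq enkta chsr taz tvzc idwbn
Hunk 3: at line 1 remove [enkta,chsr] add [djb,gmpn] -> 6 lines: apfq djb gmpn taz tvzc idwbn
Final line count: 6

Answer: 6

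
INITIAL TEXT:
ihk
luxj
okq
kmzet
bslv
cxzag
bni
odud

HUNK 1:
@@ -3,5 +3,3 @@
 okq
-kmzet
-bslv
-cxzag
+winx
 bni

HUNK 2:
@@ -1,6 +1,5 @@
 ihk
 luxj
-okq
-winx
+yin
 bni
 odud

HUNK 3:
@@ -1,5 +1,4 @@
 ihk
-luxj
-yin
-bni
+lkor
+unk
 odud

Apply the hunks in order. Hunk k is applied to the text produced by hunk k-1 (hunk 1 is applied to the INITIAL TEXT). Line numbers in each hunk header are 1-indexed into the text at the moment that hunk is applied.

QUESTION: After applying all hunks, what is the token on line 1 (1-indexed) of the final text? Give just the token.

Answer: ihk

Derivation:
Hunk 1: at line 3 remove [kmzet,bslv,cxzag] add [winx] -> 6 lines: ihk luxj okq winx bni odud
Hunk 2: at line 1 remove [okq,winx] add [yin] -> 5 lines: ihk luxj yin bni odud
Hunk 3: at line 1 remove [luxj,yin,bni] add [lkor,unk] -> 4 lines: ihk lkor unk odud
Final line 1: ihk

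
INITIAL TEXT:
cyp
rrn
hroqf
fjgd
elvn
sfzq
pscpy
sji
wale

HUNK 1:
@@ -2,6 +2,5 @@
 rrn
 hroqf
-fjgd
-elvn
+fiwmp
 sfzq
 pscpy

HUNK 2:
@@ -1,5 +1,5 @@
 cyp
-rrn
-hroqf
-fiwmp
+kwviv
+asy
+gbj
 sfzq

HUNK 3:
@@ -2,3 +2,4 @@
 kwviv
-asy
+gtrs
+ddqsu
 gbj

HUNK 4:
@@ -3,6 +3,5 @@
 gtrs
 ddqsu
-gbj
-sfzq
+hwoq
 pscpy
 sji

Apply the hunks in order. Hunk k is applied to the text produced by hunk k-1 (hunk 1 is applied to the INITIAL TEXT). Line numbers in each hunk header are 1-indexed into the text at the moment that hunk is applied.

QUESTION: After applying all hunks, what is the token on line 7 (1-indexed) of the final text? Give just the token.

Hunk 1: at line 2 remove [fjgd,elvn] add [fiwmp] -> 8 lines: cyp rrn hroqf fiwmp sfzq pscpy sji wale
Hunk 2: at line 1 remove [rrn,hroqf,fiwmp] add [kwviv,asy,gbj] -> 8 lines: cyp kwviv asy gbj sfzq pscpy sji wale
Hunk 3: at line 2 remove [asy] add [gtrs,ddqsu] -> 9 lines: cyp kwviv gtrs ddqsu gbj sfzq pscpy sji wale
Hunk 4: at line 3 remove [gbj,sfzq] add [hwoq] -> 8 lines: cyp kwviv gtrs ddqsu hwoq pscpy sji wale
Final line 7: sji

Answer: sji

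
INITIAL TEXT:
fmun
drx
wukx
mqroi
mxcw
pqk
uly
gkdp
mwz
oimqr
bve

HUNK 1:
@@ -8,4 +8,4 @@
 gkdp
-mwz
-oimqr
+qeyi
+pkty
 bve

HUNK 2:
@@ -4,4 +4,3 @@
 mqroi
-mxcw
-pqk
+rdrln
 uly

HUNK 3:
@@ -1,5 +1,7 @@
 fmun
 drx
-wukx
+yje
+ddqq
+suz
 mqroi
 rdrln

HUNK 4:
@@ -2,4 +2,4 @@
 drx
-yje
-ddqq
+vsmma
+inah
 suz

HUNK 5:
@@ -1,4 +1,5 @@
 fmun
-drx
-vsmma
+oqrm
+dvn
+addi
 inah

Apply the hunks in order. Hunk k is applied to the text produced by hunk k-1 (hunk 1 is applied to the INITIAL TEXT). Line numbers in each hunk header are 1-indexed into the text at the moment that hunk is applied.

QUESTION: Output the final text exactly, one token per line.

Hunk 1: at line 8 remove [mwz,oimqr] add [qeyi,pkty] -> 11 lines: fmun drx wukx mqroi mxcw pqk uly gkdp qeyi pkty bve
Hunk 2: at line 4 remove [mxcw,pqk] add [rdrln] -> 10 lines: fmun drx wukx mqroi rdrln uly gkdp qeyi pkty bve
Hunk 3: at line 1 remove [wukx] add [yje,ddqq,suz] -> 12 lines: fmun drx yje ddqq suz mqroi rdrln uly gkdp qeyi pkty bve
Hunk 4: at line 2 remove [yje,ddqq] add [vsmma,inah] -> 12 lines: fmun drx vsmma inah suz mqroi rdrln uly gkdp qeyi pkty bve
Hunk 5: at line 1 remove [drx,vsmma] add [oqrm,dvn,addi] -> 13 lines: fmun oqrm dvn addi inah suz mqroi rdrln uly gkdp qeyi pkty bve

Answer: fmun
oqrm
dvn
addi
inah
suz
mqroi
rdrln
uly
gkdp
qeyi
pkty
bve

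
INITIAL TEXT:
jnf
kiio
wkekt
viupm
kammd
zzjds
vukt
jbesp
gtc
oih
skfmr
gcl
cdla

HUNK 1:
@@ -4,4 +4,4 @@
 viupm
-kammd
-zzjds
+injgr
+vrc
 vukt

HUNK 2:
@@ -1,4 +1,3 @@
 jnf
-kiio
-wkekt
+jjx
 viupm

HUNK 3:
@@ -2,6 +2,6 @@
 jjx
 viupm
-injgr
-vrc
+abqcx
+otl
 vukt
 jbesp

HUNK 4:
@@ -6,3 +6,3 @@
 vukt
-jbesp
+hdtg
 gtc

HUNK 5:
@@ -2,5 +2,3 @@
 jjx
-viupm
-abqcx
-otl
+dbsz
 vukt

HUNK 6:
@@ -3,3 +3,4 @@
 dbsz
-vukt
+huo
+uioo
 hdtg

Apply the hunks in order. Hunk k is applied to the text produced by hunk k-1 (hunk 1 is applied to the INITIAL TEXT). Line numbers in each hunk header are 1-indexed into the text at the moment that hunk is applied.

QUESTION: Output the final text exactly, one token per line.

Answer: jnf
jjx
dbsz
huo
uioo
hdtg
gtc
oih
skfmr
gcl
cdla

Derivation:
Hunk 1: at line 4 remove [kammd,zzjds] add [injgr,vrc] -> 13 lines: jnf kiio wkekt viupm injgr vrc vukt jbesp gtc oih skfmr gcl cdla
Hunk 2: at line 1 remove [kiio,wkekt] add [jjx] -> 12 lines: jnf jjx viupm injgr vrc vukt jbesp gtc oih skfmr gcl cdla
Hunk 3: at line 2 remove [injgr,vrc] add [abqcx,otl] -> 12 lines: jnf jjx viupm abqcx otl vukt jbesp gtc oih skfmr gcl cdla
Hunk 4: at line 6 remove [jbesp] add [hdtg] -> 12 lines: jnf jjx viupm abqcx otl vukt hdtg gtc oih skfmr gcl cdla
Hunk 5: at line 2 remove [viupm,abqcx,otl] add [dbsz] -> 10 lines: jnf jjx dbsz vukt hdtg gtc oih skfmr gcl cdla
Hunk 6: at line 3 remove [vukt] add [huo,uioo] -> 11 lines: jnf jjx dbsz huo uioo hdtg gtc oih skfmr gcl cdla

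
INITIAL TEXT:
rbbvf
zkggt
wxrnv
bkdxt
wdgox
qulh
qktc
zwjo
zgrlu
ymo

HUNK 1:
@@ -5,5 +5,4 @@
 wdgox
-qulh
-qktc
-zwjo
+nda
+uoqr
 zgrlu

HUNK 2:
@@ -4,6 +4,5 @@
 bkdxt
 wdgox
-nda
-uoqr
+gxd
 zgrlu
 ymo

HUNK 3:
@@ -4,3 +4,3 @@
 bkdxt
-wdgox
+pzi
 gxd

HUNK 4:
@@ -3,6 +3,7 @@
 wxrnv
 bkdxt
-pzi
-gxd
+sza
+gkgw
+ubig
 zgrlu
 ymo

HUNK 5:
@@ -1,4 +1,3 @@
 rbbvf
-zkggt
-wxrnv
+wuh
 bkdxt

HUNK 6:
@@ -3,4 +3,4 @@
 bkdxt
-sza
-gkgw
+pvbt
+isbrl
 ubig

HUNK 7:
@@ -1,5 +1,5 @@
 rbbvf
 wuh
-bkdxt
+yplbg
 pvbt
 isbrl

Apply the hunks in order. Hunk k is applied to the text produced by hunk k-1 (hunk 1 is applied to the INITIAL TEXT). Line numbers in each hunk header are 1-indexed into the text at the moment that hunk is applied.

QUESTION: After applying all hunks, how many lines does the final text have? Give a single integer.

Hunk 1: at line 5 remove [qulh,qktc,zwjo] add [nda,uoqr] -> 9 lines: rbbvf zkggt wxrnv bkdxt wdgox nda uoqr zgrlu ymo
Hunk 2: at line 4 remove [nda,uoqr] add [gxd] -> 8 lines: rbbvf zkggt wxrnv bkdxt wdgox gxd zgrlu ymo
Hunk 3: at line 4 remove [wdgox] add [pzi] -> 8 lines: rbbvf zkggt wxrnv bkdxt pzi gxd zgrlu ymo
Hunk 4: at line 3 remove [pzi,gxd] add [sza,gkgw,ubig] -> 9 lines: rbbvf zkggt wxrnv bkdxt sza gkgw ubig zgrlu ymo
Hunk 5: at line 1 remove [zkggt,wxrnv] add [wuh] -> 8 lines: rbbvf wuh bkdxt sza gkgw ubig zgrlu ymo
Hunk 6: at line 3 remove [sza,gkgw] add [pvbt,isbrl] -> 8 lines: rbbvf wuh bkdxt pvbt isbrl ubig zgrlu ymo
Hunk 7: at line 1 remove [bkdxt] add [yplbg] -> 8 lines: rbbvf wuh yplbg pvbt isbrl ubig zgrlu ymo
Final line count: 8

Answer: 8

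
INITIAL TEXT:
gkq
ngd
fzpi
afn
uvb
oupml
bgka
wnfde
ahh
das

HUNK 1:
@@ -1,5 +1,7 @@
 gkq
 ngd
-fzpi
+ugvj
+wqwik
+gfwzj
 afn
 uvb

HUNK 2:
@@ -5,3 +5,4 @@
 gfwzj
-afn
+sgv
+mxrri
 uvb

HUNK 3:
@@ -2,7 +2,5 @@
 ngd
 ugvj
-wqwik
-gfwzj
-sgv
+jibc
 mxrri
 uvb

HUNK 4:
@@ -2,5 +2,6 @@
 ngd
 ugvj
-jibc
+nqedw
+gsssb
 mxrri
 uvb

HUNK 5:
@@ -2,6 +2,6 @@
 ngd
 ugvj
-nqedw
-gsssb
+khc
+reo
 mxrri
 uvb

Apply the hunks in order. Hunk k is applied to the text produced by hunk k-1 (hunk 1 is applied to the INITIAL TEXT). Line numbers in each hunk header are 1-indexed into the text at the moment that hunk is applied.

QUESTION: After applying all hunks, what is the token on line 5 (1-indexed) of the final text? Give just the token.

Hunk 1: at line 1 remove [fzpi] add [ugvj,wqwik,gfwzj] -> 12 lines: gkq ngd ugvj wqwik gfwzj afn uvb oupml bgka wnfde ahh das
Hunk 2: at line 5 remove [afn] add [sgv,mxrri] -> 13 lines: gkq ngd ugvj wqwik gfwzj sgv mxrri uvb oupml bgka wnfde ahh das
Hunk 3: at line 2 remove [wqwik,gfwzj,sgv] add [jibc] -> 11 lines: gkq ngd ugvj jibc mxrri uvb oupml bgka wnfde ahh das
Hunk 4: at line 2 remove [jibc] add [nqedw,gsssb] -> 12 lines: gkq ngd ugvj nqedw gsssb mxrri uvb oupml bgka wnfde ahh das
Hunk 5: at line 2 remove [nqedw,gsssb] add [khc,reo] -> 12 lines: gkq ngd ugvj khc reo mxrri uvb oupml bgka wnfde ahh das
Final line 5: reo

Answer: reo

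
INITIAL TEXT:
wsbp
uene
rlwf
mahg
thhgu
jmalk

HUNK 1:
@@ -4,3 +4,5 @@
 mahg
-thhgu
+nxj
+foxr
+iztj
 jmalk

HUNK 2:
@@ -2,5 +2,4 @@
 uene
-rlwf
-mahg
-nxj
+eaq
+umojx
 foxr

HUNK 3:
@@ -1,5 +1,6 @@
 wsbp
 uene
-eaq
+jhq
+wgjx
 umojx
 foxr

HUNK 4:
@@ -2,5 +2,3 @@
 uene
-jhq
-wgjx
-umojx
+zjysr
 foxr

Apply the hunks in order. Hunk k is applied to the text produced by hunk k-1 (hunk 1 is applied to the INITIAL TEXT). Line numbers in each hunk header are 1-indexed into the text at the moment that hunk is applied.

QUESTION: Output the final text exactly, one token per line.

Answer: wsbp
uene
zjysr
foxr
iztj
jmalk

Derivation:
Hunk 1: at line 4 remove [thhgu] add [nxj,foxr,iztj] -> 8 lines: wsbp uene rlwf mahg nxj foxr iztj jmalk
Hunk 2: at line 2 remove [rlwf,mahg,nxj] add [eaq,umojx] -> 7 lines: wsbp uene eaq umojx foxr iztj jmalk
Hunk 3: at line 1 remove [eaq] add [jhq,wgjx] -> 8 lines: wsbp uene jhq wgjx umojx foxr iztj jmalk
Hunk 4: at line 2 remove [jhq,wgjx,umojx] add [zjysr] -> 6 lines: wsbp uene zjysr foxr iztj jmalk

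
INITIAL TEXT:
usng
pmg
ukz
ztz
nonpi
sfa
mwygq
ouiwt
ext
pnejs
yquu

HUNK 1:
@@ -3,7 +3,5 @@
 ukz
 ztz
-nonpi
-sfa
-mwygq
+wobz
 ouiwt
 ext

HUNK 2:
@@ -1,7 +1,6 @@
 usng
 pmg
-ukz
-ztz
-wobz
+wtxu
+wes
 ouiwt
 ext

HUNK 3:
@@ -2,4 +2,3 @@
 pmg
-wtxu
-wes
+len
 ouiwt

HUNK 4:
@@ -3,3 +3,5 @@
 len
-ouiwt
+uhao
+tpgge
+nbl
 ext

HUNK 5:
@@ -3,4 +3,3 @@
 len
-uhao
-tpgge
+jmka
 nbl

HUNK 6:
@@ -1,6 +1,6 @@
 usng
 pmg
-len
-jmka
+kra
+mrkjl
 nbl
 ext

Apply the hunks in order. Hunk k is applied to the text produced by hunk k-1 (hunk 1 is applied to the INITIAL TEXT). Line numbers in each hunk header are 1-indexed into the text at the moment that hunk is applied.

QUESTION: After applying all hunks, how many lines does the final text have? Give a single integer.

Hunk 1: at line 3 remove [nonpi,sfa,mwygq] add [wobz] -> 9 lines: usng pmg ukz ztz wobz ouiwt ext pnejs yquu
Hunk 2: at line 1 remove [ukz,ztz,wobz] add [wtxu,wes] -> 8 lines: usng pmg wtxu wes ouiwt ext pnejs yquu
Hunk 3: at line 2 remove [wtxu,wes] add [len] -> 7 lines: usng pmg len ouiwt ext pnejs yquu
Hunk 4: at line 3 remove [ouiwt] add [uhao,tpgge,nbl] -> 9 lines: usng pmg len uhao tpgge nbl ext pnejs yquu
Hunk 5: at line 3 remove [uhao,tpgge] add [jmka] -> 8 lines: usng pmg len jmka nbl ext pnejs yquu
Hunk 6: at line 1 remove [len,jmka] add [kra,mrkjl] -> 8 lines: usng pmg kra mrkjl nbl ext pnejs yquu
Final line count: 8

Answer: 8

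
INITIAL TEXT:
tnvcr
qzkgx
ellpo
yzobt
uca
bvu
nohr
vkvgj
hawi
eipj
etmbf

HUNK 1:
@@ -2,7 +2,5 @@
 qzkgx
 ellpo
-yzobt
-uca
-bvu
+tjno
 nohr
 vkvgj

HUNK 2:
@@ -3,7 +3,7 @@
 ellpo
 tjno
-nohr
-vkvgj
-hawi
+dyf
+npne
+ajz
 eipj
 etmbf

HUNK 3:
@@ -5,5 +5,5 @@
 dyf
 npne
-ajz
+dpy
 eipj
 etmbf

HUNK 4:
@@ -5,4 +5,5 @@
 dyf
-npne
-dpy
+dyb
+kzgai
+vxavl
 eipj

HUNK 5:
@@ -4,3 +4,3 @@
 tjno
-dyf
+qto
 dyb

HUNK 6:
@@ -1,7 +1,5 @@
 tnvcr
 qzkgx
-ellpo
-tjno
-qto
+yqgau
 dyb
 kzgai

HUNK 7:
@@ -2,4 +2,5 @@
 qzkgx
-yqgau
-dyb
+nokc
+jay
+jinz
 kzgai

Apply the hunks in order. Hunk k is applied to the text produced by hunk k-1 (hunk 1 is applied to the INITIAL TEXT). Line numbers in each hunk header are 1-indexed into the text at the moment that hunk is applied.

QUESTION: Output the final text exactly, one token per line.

Answer: tnvcr
qzkgx
nokc
jay
jinz
kzgai
vxavl
eipj
etmbf

Derivation:
Hunk 1: at line 2 remove [yzobt,uca,bvu] add [tjno] -> 9 lines: tnvcr qzkgx ellpo tjno nohr vkvgj hawi eipj etmbf
Hunk 2: at line 3 remove [nohr,vkvgj,hawi] add [dyf,npne,ajz] -> 9 lines: tnvcr qzkgx ellpo tjno dyf npne ajz eipj etmbf
Hunk 3: at line 5 remove [ajz] add [dpy] -> 9 lines: tnvcr qzkgx ellpo tjno dyf npne dpy eipj etmbf
Hunk 4: at line 5 remove [npne,dpy] add [dyb,kzgai,vxavl] -> 10 lines: tnvcr qzkgx ellpo tjno dyf dyb kzgai vxavl eipj etmbf
Hunk 5: at line 4 remove [dyf] add [qto] -> 10 lines: tnvcr qzkgx ellpo tjno qto dyb kzgai vxavl eipj etmbf
Hunk 6: at line 1 remove [ellpo,tjno,qto] add [yqgau] -> 8 lines: tnvcr qzkgx yqgau dyb kzgai vxavl eipj etmbf
Hunk 7: at line 2 remove [yqgau,dyb] add [nokc,jay,jinz] -> 9 lines: tnvcr qzkgx nokc jay jinz kzgai vxavl eipj etmbf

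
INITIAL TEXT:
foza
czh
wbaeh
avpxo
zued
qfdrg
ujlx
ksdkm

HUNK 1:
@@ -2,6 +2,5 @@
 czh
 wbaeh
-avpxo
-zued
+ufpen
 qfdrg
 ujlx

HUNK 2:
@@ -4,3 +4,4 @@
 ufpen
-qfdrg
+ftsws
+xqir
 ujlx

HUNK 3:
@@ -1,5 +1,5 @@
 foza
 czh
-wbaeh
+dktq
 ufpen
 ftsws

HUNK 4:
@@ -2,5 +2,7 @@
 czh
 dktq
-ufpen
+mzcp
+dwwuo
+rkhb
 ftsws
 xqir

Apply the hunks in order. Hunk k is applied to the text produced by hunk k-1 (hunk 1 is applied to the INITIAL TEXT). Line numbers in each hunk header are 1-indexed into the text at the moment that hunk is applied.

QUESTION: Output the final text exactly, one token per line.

Hunk 1: at line 2 remove [avpxo,zued] add [ufpen] -> 7 lines: foza czh wbaeh ufpen qfdrg ujlx ksdkm
Hunk 2: at line 4 remove [qfdrg] add [ftsws,xqir] -> 8 lines: foza czh wbaeh ufpen ftsws xqir ujlx ksdkm
Hunk 3: at line 1 remove [wbaeh] add [dktq] -> 8 lines: foza czh dktq ufpen ftsws xqir ujlx ksdkm
Hunk 4: at line 2 remove [ufpen] add [mzcp,dwwuo,rkhb] -> 10 lines: foza czh dktq mzcp dwwuo rkhb ftsws xqir ujlx ksdkm

Answer: foza
czh
dktq
mzcp
dwwuo
rkhb
ftsws
xqir
ujlx
ksdkm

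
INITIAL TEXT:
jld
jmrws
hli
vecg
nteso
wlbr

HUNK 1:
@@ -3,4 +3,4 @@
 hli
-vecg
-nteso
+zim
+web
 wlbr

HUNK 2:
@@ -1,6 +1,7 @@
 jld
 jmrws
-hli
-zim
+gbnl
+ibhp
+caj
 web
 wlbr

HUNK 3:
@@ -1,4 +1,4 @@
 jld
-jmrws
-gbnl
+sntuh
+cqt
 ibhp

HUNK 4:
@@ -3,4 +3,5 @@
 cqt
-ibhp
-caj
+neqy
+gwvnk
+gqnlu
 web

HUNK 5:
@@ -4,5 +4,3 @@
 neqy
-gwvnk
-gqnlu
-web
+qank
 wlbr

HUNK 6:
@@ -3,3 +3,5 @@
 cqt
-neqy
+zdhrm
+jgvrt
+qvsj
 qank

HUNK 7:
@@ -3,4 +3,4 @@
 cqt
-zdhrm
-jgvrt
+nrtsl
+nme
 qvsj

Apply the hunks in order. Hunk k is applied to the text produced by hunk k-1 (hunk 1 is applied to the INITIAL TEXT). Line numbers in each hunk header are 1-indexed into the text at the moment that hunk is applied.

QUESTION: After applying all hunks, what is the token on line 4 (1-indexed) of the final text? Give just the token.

Hunk 1: at line 3 remove [vecg,nteso] add [zim,web] -> 6 lines: jld jmrws hli zim web wlbr
Hunk 2: at line 1 remove [hli,zim] add [gbnl,ibhp,caj] -> 7 lines: jld jmrws gbnl ibhp caj web wlbr
Hunk 3: at line 1 remove [jmrws,gbnl] add [sntuh,cqt] -> 7 lines: jld sntuh cqt ibhp caj web wlbr
Hunk 4: at line 3 remove [ibhp,caj] add [neqy,gwvnk,gqnlu] -> 8 lines: jld sntuh cqt neqy gwvnk gqnlu web wlbr
Hunk 5: at line 4 remove [gwvnk,gqnlu,web] add [qank] -> 6 lines: jld sntuh cqt neqy qank wlbr
Hunk 6: at line 3 remove [neqy] add [zdhrm,jgvrt,qvsj] -> 8 lines: jld sntuh cqt zdhrm jgvrt qvsj qank wlbr
Hunk 7: at line 3 remove [zdhrm,jgvrt] add [nrtsl,nme] -> 8 lines: jld sntuh cqt nrtsl nme qvsj qank wlbr
Final line 4: nrtsl

Answer: nrtsl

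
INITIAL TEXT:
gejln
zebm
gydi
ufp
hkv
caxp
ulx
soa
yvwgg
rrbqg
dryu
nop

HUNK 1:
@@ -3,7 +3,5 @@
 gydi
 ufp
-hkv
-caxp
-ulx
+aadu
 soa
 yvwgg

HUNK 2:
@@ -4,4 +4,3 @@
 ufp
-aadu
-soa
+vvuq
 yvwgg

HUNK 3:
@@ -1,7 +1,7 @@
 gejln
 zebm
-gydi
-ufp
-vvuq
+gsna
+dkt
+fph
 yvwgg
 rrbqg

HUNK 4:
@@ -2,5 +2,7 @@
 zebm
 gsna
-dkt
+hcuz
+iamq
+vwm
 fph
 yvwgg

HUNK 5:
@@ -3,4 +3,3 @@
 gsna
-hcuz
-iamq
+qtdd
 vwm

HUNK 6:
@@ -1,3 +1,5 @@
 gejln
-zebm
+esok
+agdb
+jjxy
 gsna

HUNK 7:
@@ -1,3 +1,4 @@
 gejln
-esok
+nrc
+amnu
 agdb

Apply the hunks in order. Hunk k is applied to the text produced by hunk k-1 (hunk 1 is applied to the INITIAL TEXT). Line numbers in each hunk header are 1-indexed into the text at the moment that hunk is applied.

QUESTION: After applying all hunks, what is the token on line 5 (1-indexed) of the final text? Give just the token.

Answer: jjxy

Derivation:
Hunk 1: at line 3 remove [hkv,caxp,ulx] add [aadu] -> 10 lines: gejln zebm gydi ufp aadu soa yvwgg rrbqg dryu nop
Hunk 2: at line 4 remove [aadu,soa] add [vvuq] -> 9 lines: gejln zebm gydi ufp vvuq yvwgg rrbqg dryu nop
Hunk 3: at line 1 remove [gydi,ufp,vvuq] add [gsna,dkt,fph] -> 9 lines: gejln zebm gsna dkt fph yvwgg rrbqg dryu nop
Hunk 4: at line 2 remove [dkt] add [hcuz,iamq,vwm] -> 11 lines: gejln zebm gsna hcuz iamq vwm fph yvwgg rrbqg dryu nop
Hunk 5: at line 3 remove [hcuz,iamq] add [qtdd] -> 10 lines: gejln zebm gsna qtdd vwm fph yvwgg rrbqg dryu nop
Hunk 6: at line 1 remove [zebm] add [esok,agdb,jjxy] -> 12 lines: gejln esok agdb jjxy gsna qtdd vwm fph yvwgg rrbqg dryu nop
Hunk 7: at line 1 remove [esok] add [nrc,amnu] -> 13 lines: gejln nrc amnu agdb jjxy gsna qtdd vwm fph yvwgg rrbqg dryu nop
Final line 5: jjxy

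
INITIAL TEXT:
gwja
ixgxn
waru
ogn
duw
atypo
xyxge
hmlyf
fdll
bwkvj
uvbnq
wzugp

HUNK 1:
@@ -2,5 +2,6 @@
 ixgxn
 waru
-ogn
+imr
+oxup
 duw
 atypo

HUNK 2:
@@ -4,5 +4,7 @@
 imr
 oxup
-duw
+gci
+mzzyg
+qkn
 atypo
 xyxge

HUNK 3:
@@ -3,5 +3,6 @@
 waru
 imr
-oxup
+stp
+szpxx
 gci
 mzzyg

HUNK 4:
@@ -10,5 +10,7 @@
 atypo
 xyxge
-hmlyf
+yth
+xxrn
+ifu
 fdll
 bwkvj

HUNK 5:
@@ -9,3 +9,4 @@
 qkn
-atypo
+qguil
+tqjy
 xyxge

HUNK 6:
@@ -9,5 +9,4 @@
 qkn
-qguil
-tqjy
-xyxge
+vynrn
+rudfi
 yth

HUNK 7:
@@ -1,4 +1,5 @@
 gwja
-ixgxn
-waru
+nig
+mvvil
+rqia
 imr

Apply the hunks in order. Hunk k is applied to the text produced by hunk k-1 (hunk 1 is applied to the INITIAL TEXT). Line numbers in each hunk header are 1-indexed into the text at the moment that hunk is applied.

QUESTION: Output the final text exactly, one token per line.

Hunk 1: at line 2 remove [ogn] add [imr,oxup] -> 13 lines: gwja ixgxn waru imr oxup duw atypo xyxge hmlyf fdll bwkvj uvbnq wzugp
Hunk 2: at line 4 remove [duw] add [gci,mzzyg,qkn] -> 15 lines: gwja ixgxn waru imr oxup gci mzzyg qkn atypo xyxge hmlyf fdll bwkvj uvbnq wzugp
Hunk 3: at line 3 remove [oxup] add [stp,szpxx] -> 16 lines: gwja ixgxn waru imr stp szpxx gci mzzyg qkn atypo xyxge hmlyf fdll bwkvj uvbnq wzugp
Hunk 4: at line 10 remove [hmlyf] add [yth,xxrn,ifu] -> 18 lines: gwja ixgxn waru imr stp szpxx gci mzzyg qkn atypo xyxge yth xxrn ifu fdll bwkvj uvbnq wzugp
Hunk 5: at line 9 remove [atypo] add [qguil,tqjy] -> 19 lines: gwja ixgxn waru imr stp szpxx gci mzzyg qkn qguil tqjy xyxge yth xxrn ifu fdll bwkvj uvbnq wzugp
Hunk 6: at line 9 remove [qguil,tqjy,xyxge] add [vynrn,rudfi] -> 18 lines: gwja ixgxn waru imr stp szpxx gci mzzyg qkn vynrn rudfi yth xxrn ifu fdll bwkvj uvbnq wzugp
Hunk 7: at line 1 remove [ixgxn,waru] add [nig,mvvil,rqia] -> 19 lines: gwja nig mvvil rqia imr stp szpxx gci mzzyg qkn vynrn rudfi yth xxrn ifu fdll bwkvj uvbnq wzugp

Answer: gwja
nig
mvvil
rqia
imr
stp
szpxx
gci
mzzyg
qkn
vynrn
rudfi
yth
xxrn
ifu
fdll
bwkvj
uvbnq
wzugp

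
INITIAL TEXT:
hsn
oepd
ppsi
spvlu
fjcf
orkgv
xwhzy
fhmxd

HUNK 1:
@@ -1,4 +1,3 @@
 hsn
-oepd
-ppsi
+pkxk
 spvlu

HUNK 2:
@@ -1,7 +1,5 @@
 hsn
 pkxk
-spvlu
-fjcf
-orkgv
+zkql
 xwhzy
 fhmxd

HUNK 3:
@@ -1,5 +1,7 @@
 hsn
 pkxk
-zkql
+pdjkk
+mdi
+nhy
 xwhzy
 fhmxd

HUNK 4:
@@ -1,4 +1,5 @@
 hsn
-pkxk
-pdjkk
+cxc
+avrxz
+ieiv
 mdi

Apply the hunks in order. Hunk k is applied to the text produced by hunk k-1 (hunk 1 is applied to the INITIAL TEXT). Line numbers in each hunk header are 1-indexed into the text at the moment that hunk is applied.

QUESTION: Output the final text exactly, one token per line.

Hunk 1: at line 1 remove [oepd,ppsi] add [pkxk] -> 7 lines: hsn pkxk spvlu fjcf orkgv xwhzy fhmxd
Hunk 2: at line 1 remove [spvlu,fjcf,orkgv] add [zkql] -> 5 lines: hsn pkxk zkql xwhzy fhmxd
Hunk 3: at line 1 remove [zkql] add [pdjkk,mdi,nhy] -> 7 lines: hsn pkxk pdjkk mdi nhy xwhzy fhmxd
Hunk 4: at line 1 remove [pkxk,pdjkk] add [cxc,avrxz,ieiv] -> 8 lines: hsn cxc avrxz ieiv mdi nhy xwhzy fhmxd

Answer: hsn
cxc
avrxz
ieiv
mdi
nhy
xwhzy
fhmxd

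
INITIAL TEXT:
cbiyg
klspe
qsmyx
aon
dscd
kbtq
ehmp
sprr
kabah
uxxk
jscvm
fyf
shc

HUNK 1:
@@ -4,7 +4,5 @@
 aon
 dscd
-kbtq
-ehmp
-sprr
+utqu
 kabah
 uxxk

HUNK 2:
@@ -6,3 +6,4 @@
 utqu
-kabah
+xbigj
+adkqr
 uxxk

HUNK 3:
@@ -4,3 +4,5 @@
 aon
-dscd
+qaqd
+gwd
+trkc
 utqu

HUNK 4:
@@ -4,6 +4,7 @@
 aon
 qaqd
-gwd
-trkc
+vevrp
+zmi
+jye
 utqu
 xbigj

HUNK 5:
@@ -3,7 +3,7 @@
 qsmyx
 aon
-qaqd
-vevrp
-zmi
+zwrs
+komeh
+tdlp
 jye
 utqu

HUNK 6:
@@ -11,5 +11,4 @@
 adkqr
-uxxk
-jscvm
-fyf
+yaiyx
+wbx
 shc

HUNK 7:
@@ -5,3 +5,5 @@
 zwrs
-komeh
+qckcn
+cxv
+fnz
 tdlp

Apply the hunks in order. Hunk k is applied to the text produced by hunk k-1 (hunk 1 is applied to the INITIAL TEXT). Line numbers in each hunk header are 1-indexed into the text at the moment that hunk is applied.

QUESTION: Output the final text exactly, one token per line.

Answer: cbiyg
klspe
qsmyx
aon
zwrs
qckcn
cxv
fnz
tdlp
jye
utqu
xbigj
adkqr
yaiyx
wbx
shc

Derivation:
Hunk 1: at line 4 remove [kbtq,ehmp,sprr] add [utqu] -> 11 lines: cbiyg klspe qsmyx aon dscd utqu kabah uxxk jscvm fyf shc
Hunk 2: at line 6 remove [kabah] add [xbigj,adkqr] -> 12 lines: cbiyg klspe qsmyx aon dscd utqu xbigj adkqr uxxk jscvm fyf shc
Hunk 3: at line 4 remove [dscd] add [qaqd,gwd,trkc] -> 14 lines: cbiyg klspe qsmyx aon qaqd gwd trkc utqu xbigj adkqr uxxk jscvm fyf shc
Hunk 4: at line 4 remove [gwd,trkc] add [vevrp,zmi,jye] -> 15 lines: cbiyg klspe qsmyx aon qaqd vevrp zmi jye utqu xbigj adkqr uxxk jscvm fyf shc
Hunk 5: at line 3 remove [qaqd,vevrp,zmi] add [zwrs,komeh,tdlp] -> 15 lines: cbiyg klspe qsmyx aon zwrs komeh tdlp jye utqu xbigj adkqr uxxk jscvm fyf shc
Hunk 6: at line 11 remove [uxxk,jscvm,fyf] add [yaiyx,wbx] -> 14 lines: cbiyg klspe qsmyx aon zwrs komeh tdlp jye utqu xbigj adkqr yaiyx wbx shc
Hunk 7: at line 5 remove [komeh] add [qckcn,cxv,fnz] -> 16 lines: cbiyg klspe qsmyx aon zwrs qckcn cxv fnz tdlp jye utqu xbigj adkqr yaiyx wbx shc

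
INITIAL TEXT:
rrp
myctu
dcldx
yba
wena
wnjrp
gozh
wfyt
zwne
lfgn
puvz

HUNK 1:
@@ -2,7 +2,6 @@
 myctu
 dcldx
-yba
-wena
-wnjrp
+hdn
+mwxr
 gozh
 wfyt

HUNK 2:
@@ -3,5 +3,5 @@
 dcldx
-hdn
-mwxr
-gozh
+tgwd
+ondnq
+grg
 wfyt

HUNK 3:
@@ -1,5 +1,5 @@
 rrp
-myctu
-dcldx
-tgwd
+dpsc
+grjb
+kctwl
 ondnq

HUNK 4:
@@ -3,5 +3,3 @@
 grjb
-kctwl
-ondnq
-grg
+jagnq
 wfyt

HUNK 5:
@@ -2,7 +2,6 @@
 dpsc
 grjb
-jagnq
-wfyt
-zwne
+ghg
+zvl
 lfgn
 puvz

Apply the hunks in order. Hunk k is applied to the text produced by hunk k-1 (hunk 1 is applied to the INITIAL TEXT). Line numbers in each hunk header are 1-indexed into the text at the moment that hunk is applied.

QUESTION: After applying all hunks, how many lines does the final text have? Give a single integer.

Hunk 1: at line 2 remove [yba,wena,wnjrp] add [hdn,mwxr] -> 10 lines: rrp myctu dcldx hdn mwxr gozh wfyt zwne lfgn puvz
Hunk 2: at line 3 remove [hdn,mwxr,gozh] add [tgwd,ondnq,grg] -> 10 lines: rrp myctu dcldx tgwd ondnq grg wfyt zwne lfgn puvz
Hunk 3: at line 1 remove [myctu,dcldx,tgwd] add [dpsc,grjb,kctwl] -> 10 lines: rrp dpsc grjb kctwl ondnq grg wfyt zwne lfgn puvz
Hunk 4: at line 3 remove [kctwl,ondnq,grg] add [jagnq] -> 8 lines: rrp dpsc grjb jagnq wfyt zwne lfgn puvz
Hunk 5: at line 2 remove [jagnq,wfyt,zwne] add [ghg,zvl] -> 7 lines: rrp dpsc grjb ghg zvl lfgn puvz
Final line count: 7

Answer: 7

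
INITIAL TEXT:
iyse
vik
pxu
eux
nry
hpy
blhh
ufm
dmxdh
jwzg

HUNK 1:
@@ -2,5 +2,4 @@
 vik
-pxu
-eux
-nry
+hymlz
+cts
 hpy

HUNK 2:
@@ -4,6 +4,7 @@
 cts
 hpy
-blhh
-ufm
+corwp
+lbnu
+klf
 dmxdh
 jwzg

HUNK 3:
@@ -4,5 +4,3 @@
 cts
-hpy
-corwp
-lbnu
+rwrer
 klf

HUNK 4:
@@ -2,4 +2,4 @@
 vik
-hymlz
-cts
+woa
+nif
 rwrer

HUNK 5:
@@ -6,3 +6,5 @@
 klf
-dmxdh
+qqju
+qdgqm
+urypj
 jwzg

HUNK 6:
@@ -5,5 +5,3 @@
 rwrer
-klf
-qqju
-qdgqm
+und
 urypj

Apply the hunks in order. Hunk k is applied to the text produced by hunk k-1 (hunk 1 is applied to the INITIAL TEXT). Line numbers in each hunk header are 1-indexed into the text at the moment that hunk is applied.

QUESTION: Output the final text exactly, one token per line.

Answer: iyse
vik
woa
nif
rwrer
und
urypj
jwzg

Derivation:
Hunk 1: at line 2 remove [pxu,eux,nry] add [hymlz,cts] -> 9 lines: iyse vik hymlz cts hpy blhh ufm dmxdh jwzg
Hunk 2: at line 4 remove [blhh,ufm] add [corwp,lbnu,klf] -> 10 lines: iyse vik hymlz cts hpy corwp lbnu klf dmxdh jwzg
Hunk 3: at line 4 remove [hpy,corwp,lbnu] add [rwrer] -> 8 lines: iyse vik hymlz cts rwrer klf dmxdh jwzg
Hunk 4: at line 2 remove [hymlz,cts] add [woa,nif] -> 8 lines: iyse vik woa nif rwrer klf dmxdh jwzg
Hunk 5: at line 6 remove [dmxdh] add [qqju,qdgqm,urypj] -> 10 lines: iyse vik woa nif rwrer klf qqju qdgqm urypj jwzg
Hunk 6: at line 5 remove [klf,qqju,qdgqm] add [und] -> 8 lines: iyse vik woa nif rwrer und urypj jwzg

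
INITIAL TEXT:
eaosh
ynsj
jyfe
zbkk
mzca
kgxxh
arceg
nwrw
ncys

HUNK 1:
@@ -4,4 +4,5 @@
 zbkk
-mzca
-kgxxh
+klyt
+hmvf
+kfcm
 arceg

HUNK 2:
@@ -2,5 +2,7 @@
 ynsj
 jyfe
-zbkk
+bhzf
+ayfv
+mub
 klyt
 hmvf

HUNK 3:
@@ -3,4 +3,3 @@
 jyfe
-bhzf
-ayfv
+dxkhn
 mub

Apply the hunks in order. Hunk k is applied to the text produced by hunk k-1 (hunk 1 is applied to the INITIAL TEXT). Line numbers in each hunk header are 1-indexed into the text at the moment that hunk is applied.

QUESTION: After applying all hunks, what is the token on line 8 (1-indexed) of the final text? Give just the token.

Hunk 1: at line 4 remove [mzca,kgxxh] add [klyt,hmvf,kfcm] -> 10 lines: eaosh ynsj jyfe zbkk klyt hmvf kfcm arceg nwrw ncys
Hunk 2: at line 2 remove [zbkk] add [bhzf,ayfv,mub] -> 12 lines: eaosh ynsj jyfe bhzf ayfv mub klyt hmvf kfcm arceg nwrw ncys
Hunk 3: at line 3 remove [bhzf,ayfv] add [dxkhn] -> 11 lines: eaosh ynsj jyfe dxkhn mub klyt hmvf kfcm arceg nwrw ncys
Final line 8: kfcm

Answer: kfcm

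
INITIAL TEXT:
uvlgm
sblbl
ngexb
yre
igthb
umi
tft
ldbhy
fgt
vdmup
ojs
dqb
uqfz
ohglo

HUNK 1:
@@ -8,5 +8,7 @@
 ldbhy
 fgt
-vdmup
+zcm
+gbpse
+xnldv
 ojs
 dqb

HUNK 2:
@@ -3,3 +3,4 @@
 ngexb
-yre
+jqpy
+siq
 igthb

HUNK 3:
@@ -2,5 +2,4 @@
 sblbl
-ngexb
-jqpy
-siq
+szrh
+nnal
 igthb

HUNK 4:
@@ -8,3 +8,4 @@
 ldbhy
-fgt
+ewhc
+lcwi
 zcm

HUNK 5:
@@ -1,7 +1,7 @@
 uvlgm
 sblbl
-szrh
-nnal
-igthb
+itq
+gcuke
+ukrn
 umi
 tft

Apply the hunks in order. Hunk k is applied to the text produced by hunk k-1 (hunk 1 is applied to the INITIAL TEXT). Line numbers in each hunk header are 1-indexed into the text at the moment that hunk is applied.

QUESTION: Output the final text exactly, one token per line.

Answer: uvlgm
sblbl
itq
gcuke
ukrn
umi
tft
ldbhy
ewhc
lcwi
zcm
gbpse
xnldv
ojs
dqb
uqfz
ohglo

Derivation:
Hunk 1: at line 8 remove [vdmup] add [zcm,gbpse,xnldv] -> 16 lines: uvlgm sblbl ngexb yre igthb umi tft ldbhy fgt zcm gbpse xnldv ojs dqb uqfz ohglo
Hunk 2: at line 3 remove [yre] add [jqpy,siq] -> 17 lines: uvlgm sblbl ngexb jqpy siq igthb umi tft ldbhy fgt zcm gbpse xnldv ojs dqb uqfz ohglo
Hunk 3: at line 2 remove [ngexb,jqpy,siq] add [szrh,nnal] -> 16 lines: uvlgm sblbl szrh nnal igthb umi tft ldbhy fgt zcm gbpse xnldv ojs dqb uqfz ohglo
Hunk 4: at line 8 remove [fgt] add [ewhc,lcwi] -> 17 lines: uvlgm sblbl szrh nnal igthb umi tft ldbhy ewhc lcwi zcm gbpse xnldv ojs dqb uqfz ohglo
Hunk 5: at line 1 remove [szrh,nnal,igthb] add [itq,gcuke,ukrn] -> 17 lines: uvlgm sblbl itq gcuke ukrn umi tft ldbhy ewhc lcwi zcm gbpse xnldv ojs dqb uqfz ohglo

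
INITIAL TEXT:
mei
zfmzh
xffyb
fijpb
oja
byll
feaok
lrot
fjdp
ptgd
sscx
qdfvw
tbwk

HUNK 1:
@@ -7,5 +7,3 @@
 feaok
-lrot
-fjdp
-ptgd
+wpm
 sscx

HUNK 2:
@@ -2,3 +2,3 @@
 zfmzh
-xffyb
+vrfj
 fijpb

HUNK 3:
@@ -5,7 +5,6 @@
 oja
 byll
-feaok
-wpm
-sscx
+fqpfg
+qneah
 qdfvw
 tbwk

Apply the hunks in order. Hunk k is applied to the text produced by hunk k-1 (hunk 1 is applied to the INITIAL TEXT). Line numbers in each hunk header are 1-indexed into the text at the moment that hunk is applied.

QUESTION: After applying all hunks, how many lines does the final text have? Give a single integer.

Hunk 1: at line 7 remove [lrot,fjdp,ptgd] add [wpm] -> 11 lines: mei zfmzh xffyb fijpb oja byll feaok wpm sscx qdfvw tbwk
Hunk 2: at line 2 remove [xffyb] add [vrfj] -> 11 lines: mei zfmzh vrfj fijpb oja byll feaok wpm sscx qdfvw tbwk
Hunk 3: at line 5 remove [feaok,wpm,sscx] add [fqpfg,qneah] -> 10 lines: mei zfmzh vrfj fijpb oja byll fqpfg qneah qdfvw tbwk
Final line count: 10

Answer: 10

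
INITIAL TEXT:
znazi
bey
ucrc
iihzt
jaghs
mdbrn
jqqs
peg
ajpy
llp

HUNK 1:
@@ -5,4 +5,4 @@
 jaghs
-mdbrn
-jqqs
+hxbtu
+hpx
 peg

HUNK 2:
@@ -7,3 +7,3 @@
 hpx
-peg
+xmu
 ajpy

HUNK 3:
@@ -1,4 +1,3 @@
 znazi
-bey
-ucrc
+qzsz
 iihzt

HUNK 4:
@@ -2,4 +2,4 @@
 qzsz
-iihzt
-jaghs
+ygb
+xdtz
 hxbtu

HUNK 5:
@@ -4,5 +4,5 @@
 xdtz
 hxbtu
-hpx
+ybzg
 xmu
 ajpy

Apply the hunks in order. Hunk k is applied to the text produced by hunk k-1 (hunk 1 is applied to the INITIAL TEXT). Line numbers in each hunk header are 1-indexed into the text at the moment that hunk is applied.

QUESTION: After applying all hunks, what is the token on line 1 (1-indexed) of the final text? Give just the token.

Answer: znazi

Derivation:
Hunk 1: at line 5 remove [mdbrn,jqqs] add [hxbtu,hpx] -> 10 lines: znazi bey ucrc iihzt jaghs hxbtu hpx peg ajpy llp
Hunk 2: at line 7 remove [peg] add [xmu] -> 10 lines: znazi bey ucrc iihzt jaghs hxbtu hpx xmu ajpy llp
Hunk 3: at line 1 remove [bey,ucrc] add [qzsz] -> 9 lines: znazi qzsz iihzt jaghs hxbtu hpx xmu ajpy llp
Hunk 4: at line 2 remove [iihzt,jaghs] add [ygb,xdtz] -> 9 lines: znazi qzsz ygb xdtz hxbtu hpx xmu ajpy llp
Hunk 5: at line 4 remove [hpx] add [ybzg] -> 9 lines: znazi qzsz ygb xdtz hxbtu ybzg xmu ajpy llp
Final line 1: znazi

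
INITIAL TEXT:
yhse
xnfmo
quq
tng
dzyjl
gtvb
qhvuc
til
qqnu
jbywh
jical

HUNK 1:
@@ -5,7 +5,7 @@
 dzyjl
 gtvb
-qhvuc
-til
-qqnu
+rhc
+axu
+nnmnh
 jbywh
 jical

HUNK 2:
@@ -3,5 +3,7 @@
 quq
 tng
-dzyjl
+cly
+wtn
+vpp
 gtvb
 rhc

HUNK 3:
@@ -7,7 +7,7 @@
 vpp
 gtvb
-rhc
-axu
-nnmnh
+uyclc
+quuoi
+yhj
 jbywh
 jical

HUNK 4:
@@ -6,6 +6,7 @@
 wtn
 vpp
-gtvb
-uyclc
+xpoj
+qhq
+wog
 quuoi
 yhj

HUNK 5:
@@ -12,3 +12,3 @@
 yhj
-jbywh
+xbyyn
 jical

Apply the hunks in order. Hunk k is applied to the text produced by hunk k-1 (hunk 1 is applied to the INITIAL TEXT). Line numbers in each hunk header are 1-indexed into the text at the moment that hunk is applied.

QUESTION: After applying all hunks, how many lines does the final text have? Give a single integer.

Hunk 1: at line 5 remove [qhvuc,til,qqnu] add [rhc,axu,nnmnh] -> 11 lines: yhse xnfmo quq tng dzyjl gtvb rhc axu nnmnh jbywh jical
Hunk 2: at line 3 remove [dzyjl] add [cly,wtn,vpp] -> 13 lines: yhse xnfmo quq tng cly wtn vpp gtvb rhc axu nnmnh jbywh jical
Hunk 3: at line 7 remove [rhc,axu,nnmnh] add [uyclc,quuoi,yhj] -> 13 lines: yhse xnfmo quq tng cly wtn vpp gtvb uyclc quuoi yhj jbywh jical
Hunk 4: at line 6 remove [gtvb,uyclc] add [xpoj,qhq,wog] -> 14 lines: yhse xnfmo quq tng cly wtn vpp xpoj qhq wog quuoi yhj jbywh jical
Hunk 5: at line 12 remove [jbywh] add [xbyyn] -> 14 lines: yhse xnfmo quq tng cly wtn vpp xpoj qhq wog quuoi yhj xbyyn jical
Final line count: 14

Answer: 14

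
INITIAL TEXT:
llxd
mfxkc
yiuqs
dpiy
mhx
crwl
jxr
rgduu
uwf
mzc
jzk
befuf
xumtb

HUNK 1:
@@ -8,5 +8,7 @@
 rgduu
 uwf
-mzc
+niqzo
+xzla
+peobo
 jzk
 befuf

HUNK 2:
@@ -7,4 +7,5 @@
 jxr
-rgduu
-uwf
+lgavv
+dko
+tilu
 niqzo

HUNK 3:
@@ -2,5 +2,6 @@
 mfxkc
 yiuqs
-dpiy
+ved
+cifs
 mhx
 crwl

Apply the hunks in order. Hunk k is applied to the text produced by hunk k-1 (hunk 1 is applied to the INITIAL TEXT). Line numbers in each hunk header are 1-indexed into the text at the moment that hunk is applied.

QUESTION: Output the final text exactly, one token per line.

Answer: llxd
mfxkc
yiuqs
ved
cifs
mhx
crwl
jxr
lgavv
dko
tilu
niqzo
xzla
peobo
jzk
befuf
xumtb

Derivation:
Hunk 1: at line 8 remove [mzc] add [niqzo,xzla,peobo] -> 15 lines: llxd mfxkc yiuqs dpiy mhx crwl jxr rgduu uwf niqzo xzla peobo jzk befuf xumtb
Hunk 2: at line 7 remove [rgduu,uwf] add [lgavv,dko,tilu] -> 16 lines: llxd mfxkc yiuqs dpiy mhx crwl jxr lgavv dko tilu niqzo xzla peobo jzk befuf xumtb
Hunk 3: at line 2 remove [dpiy] add [ved,cifs] -> 17 lines: llxd mfxkc yiuqs ved cifs mhx crwl jxr lgavv dko tilu niqzo xzla peobo jzk befuf xumtb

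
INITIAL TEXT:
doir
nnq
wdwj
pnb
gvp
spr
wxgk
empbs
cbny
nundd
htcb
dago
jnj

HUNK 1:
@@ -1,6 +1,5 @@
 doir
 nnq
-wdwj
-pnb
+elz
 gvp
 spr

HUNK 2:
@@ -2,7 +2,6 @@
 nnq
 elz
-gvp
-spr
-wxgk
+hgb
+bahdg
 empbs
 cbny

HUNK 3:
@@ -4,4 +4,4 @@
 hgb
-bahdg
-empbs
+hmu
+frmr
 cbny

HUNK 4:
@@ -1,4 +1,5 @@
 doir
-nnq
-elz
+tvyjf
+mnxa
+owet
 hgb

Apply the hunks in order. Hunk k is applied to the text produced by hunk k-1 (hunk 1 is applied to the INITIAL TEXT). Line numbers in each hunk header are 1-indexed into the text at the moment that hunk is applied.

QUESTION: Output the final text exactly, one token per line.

Hunk 1: at line 1 remove [wdwj,pnb] add [elz] -> 12 lines: doir nnq elz gvp spr wxgk empbs cbny nundd htcb dago jnj
Hunk 2: at line 2 remove [gvp,spr,wxgk] add [hgb,bahdg] -> 11 lines: doir nnq elz hgb bahdg empbs cbny nundd htcb dago jnj
Hunk 3: at line 4 remove [bahdg,empbs] add [hmu,frmr] -> 11 lines: doir nnq elz hgb hmu frmr cbny nundd htcb dago jnj
Hunk 4: at line 1 remove [nnq,elz] add [tvyjf,mnxa,owet] -> 12 lines: doir tvyjf mnxa owet hgb hmu frmr cbny nundd htcb dago jnj

Answer: doir
tvyjf
mnxa
owet
hgb
hmu
frmr
cbny
nundd
htcb
dago
jnj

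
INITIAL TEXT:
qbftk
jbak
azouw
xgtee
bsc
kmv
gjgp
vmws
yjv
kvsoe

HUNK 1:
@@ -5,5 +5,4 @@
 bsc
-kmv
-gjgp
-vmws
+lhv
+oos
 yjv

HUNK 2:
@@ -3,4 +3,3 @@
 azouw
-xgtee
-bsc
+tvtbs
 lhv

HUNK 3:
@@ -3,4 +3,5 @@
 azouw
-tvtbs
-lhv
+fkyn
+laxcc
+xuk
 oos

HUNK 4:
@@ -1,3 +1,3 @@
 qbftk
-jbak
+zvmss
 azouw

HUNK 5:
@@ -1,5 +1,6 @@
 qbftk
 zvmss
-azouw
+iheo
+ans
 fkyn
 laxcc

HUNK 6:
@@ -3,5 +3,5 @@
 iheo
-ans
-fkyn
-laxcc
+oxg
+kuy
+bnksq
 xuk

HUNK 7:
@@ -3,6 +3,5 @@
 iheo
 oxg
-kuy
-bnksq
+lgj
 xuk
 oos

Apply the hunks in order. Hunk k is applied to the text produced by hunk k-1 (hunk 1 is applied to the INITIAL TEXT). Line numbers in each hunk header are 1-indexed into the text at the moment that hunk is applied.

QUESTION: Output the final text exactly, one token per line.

Answer: qbftk
zvmss
iheo
oxg
lgj
xuk
oos
yjv
kvsoe

Derivation:
Hunk 1: at line 5 remove [kmv,gjgp,vmws] add [lhv,oos] -> 9 lines: qbftk jbak azouw xgtee bsc lhv oos yjv kvsoe
Hunk 2: at line 3 remove [xgtee,bsc] add [tvtbs] -> 8 lines: qbftk jbak azouw tvtbs lhv oos yjv kvsoe
Hunk 3: at line 3 remove [tvtbs,lhv] add [fkyn,laxcc,xuk] -> 9 lines: qbftk jbak azouw fkyn laxcc xuk oos yjv kvsoe
Hunk 4: at line 1 remove [jbak] add [zvmss] -> 9 lines: qbftk zvmss azouw fkyn laxcc xuk oos yjv kvsoe
Hunk 5: at line 1 remove [azouw] add [iheo,ans] -> 10 lines: qbftk zvmss iheo ans fkyn laxcc xuk oos yjv kvsoe
Hunk 6: at line 3 remove [ans,fkyn,laxcc] add [oxg,kuy,bnksq] -> 10 lines: qbftk zvmss iheo oxg kuy bnksq xuk oos yjv kvsoe
Hunk 7: at line 3 remove [kuy,bnksq] add [lgj] -> 9 lines: qbftk zvmss iheo oxg lgj xuk oos yjv kvsoe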